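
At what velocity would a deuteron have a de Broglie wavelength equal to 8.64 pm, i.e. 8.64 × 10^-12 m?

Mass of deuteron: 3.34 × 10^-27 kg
2.30 × 10^4 m/s

From λ = h/(mv), solve for v:

v = h/(mλ)
v = (6.626 × 10^-34 J·s) / (3.34 × 10^-27 kg × 8.64 × 10^-12 m)
v = 2.30 × 10^4 m/s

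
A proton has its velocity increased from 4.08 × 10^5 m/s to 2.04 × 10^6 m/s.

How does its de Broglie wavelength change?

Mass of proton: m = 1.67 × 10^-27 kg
The wavelength decreases by a factor of 5.

Using λ = h/(mv):

Initial wavelength: λ₁ = h/(mv₁) = 9.72 × 10^-13 m
Final wavelength: λ₂ = h/(mv₂) = 1.94 × 10^-13 m

Since λ ∝ 1/v, when velocity increases by a factor of 5, the wavelength decreases by a factor of 5.

λ₂/λ₁ = v₁/v₂ = 1/5

The wavelength decreases by a factor of 5.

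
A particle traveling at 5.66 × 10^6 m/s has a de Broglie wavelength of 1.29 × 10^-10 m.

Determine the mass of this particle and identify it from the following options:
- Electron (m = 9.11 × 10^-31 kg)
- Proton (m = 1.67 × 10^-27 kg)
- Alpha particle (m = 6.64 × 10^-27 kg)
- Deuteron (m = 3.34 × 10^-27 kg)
The particle is an electron.

From λ = h/(mv), solve for mass:

m = h/(λv)
m = (6.626 × 10^-34 J·s) / (1.29 × 10^-10 m × 5.66 × 10^6 m/s)
m = 9.07 × 10^-31 kg

Comparing with the listed masses, this is closest to an electron.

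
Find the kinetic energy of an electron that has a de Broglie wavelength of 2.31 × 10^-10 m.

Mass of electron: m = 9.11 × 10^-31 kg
4.52 × 10^-18 J (or 28.2 eV)

From λ = h/√(2mKE), we solve for KE:

λ² = h²/(2mKE)
KE = h²/(2mλ²)
KE = (6.626 × 10^-34 J·s)² / (2 × 9.11 × 10^-31 kg × (2.31 × 10^-10 m)²)
KE = 4.52 × 10^-18 J
KE = 28.2 eV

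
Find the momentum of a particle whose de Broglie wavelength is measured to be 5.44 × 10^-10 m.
1.22 × 10^-24 kg·m/s

From the de Broglie relation λ = h/p, we solve for p:

p = h/λ
p = (6.626 × 10^-34 J·s) / (5.44 × 10^-10 m)
p = 1.22 × 10^-24 kg·m/s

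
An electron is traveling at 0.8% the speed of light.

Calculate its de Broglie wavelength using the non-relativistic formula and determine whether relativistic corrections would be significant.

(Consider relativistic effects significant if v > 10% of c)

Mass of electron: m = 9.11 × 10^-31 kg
No, relativistic corrections are not needed.

Using the non-relativistic de Broglie formula λ = h/(mv):

v = 0.8% × c = 2.398 × 10^6 m/s

λ = h/(mv)
λ = (6.626 × 10^-34 J·s) / (9.11 × 10^-31 kg × 2.398 × 10^6 m/s)
λ = 3.03 × 10^-10 m

Since v = 0.8% of c < 10% of c, relativistic corrections are NOT significant and this non-relativistic result is a good approximation.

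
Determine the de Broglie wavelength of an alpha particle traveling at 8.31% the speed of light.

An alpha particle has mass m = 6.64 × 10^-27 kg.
4.01 × 10^-15 m

Using the de Broglie relation λ = h/(mv):

v = 8.31% × c = 2.491 × 10^7 m/s

λ = h/(mv)
λ = (6.626 × 10^-34 J·s) / (6.64 × 10^-27 kg × 2.491 × 10^7 m/s)
λ = 4.01 × 10^-15 m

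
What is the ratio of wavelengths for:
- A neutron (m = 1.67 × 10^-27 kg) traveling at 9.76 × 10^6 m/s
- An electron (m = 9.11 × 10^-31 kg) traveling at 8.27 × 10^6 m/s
λ₁/λ₂ = 4.62 × 10^-4

Using λ = h/(mv):

λ₁ = h/(m₁v₁) = 4.07 × 10^-14 m
λ₂ = h/(m₂v₂) = 8.79 × 10^-11 m

Ratio λ₁/λ₂ = (m₂v₂)/(m₁v₁)
         = (9.11 × 10^-31 kg × 8.27 × 10^6 m/s) / (1.67 × 10^-27 kg × 9.76 × 10^6 m/s)
         = 4.62 × 10^-4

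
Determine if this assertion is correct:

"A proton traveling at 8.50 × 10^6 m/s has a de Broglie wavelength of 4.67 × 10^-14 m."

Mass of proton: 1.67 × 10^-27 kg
True

The claim is correct.

Using λ = h/(mv):
λ = (6.626 × 10^-34 J·s) / (1.67 × 10^-27 kg × 8.50 × 10^6 m/s)
λ = 4.67 × 10^-14 m

This matches the claimed value.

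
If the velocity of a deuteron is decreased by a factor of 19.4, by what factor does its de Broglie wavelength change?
The wavelength increases by a factor of 19.4.

From λ = h/(mv), the wavelength is inversely proportional to velocity:

λ ∝ 1/v

If v → v/19.4, then λ → 19.4λ

When velocity is decreased by a factor of 19.4, the wavelength increases by a factor of 19.4.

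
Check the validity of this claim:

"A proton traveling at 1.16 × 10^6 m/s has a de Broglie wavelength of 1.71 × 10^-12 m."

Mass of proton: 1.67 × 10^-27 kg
False

The claim is incorrect.

Using λ = h/(mv):
λ = (6.626 × 10^-34 J·s) / (1.67 × 10^-27 kg × 1.16 × 10^6 m/s)
λ = 3.42 × 10^-13 m

The actual wavelength differs from the claimed 1.71 × 10^-12 m.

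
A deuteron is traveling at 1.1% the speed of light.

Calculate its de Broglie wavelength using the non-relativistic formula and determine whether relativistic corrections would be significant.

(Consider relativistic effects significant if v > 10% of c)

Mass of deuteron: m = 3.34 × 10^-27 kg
No, relativistic corrections are not needed.

Using the non-relativistic de Broglie formula λ = h/(mv):

v = 1.1% × c = 3.298 × 10^6 m/s

λ = h/(mv)
λ = (6.626 × 10^-34 J·s) / (3.34 × 10^-27 kg × 3.298 × 10^6 m/s)
λ = 6.02 × 10^-14 m

Since v = 1.1% of c < 10% of c, relativistic corrections are NOT significant and this non-relativistic result is a good approximation.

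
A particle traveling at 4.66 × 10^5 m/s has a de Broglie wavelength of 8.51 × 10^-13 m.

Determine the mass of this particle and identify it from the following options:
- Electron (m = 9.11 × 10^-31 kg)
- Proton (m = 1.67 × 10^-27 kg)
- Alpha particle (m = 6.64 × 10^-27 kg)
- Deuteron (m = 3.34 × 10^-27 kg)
The particle is a proton.

From λ = h/(mv), solve for mass:

m = h/(λv)
m = (6.626 × 10^-34 J·s) / (8.51 × 10^-13 m × 4.66 × 10^5 m/s)
m = 1.67 × 10^-27 kg

Comparing with the listed masses, this is closest to a proton.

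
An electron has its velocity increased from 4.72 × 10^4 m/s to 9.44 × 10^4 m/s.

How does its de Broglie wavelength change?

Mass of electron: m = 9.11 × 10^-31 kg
The wavelength decreases by a factor of 2.

Using λ = h/(mv):

Initial wavelength: λ₁ = h/(mv₁) = 1.54 × 10^-8 m
Final wavelength: λ₂ = h/(mv₂) = 7.70 × 10^-9 m

Since λ ∝ 1/v, when velocity increases by a factor of 2, the wavelength decreases by a factor of 2.

λ₂/λ₁ = v₁/v₂ = 1/2

The wavelength decreases by a factor of 2.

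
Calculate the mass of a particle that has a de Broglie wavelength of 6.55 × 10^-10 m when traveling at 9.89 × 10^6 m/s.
1.02 × 10^-31 kg

From the de Broglie relation λ = h/(mv), we solve for m:

m = h/(λv)
m = (6.626 × 10^-34 J·s) / (6.55 × 10^-10 m × 9.89 × 10^6 m/s)
m = 1.02 × 10^-31 kg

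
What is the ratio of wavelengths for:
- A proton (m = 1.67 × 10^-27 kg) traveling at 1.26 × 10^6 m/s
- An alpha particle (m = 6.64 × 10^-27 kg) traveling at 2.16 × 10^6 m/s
λ₁/λ₂ = 6.82

Using λ = h/(mv):

λ₁ = h/(m₁v₁) = 3.15 × 10^-13 m
λ₂ = h/(m₂v₂) = 4.62 × 10^-14 m

Ratio λ₁/λ₂ = (m₂v₂)/(m₁v₁)
         = (6.64 × 10^-27 kg × 2.16 × 10^6 m/s) / (1.67 × 10^-27 kg × 1.26 × 10^6 m/s)
         = 6.82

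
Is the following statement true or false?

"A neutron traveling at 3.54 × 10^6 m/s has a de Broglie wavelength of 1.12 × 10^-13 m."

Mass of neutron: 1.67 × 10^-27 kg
True

The claim is correct.

Using λ = h/(mv):
λ = (6.626 × 10^-34 J·s) / (1.67 × 10^-27 kg × 3.54 × 10^6 m/s)
λ = 1.12 × 10^-13 m

This matches the claimed value.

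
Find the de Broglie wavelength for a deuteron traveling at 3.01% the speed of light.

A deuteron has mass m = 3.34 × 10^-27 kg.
2.20 × 10^-14 m

Using the de Broglie relation λ = h/(mv):

v = 3.01% × c = 9.024 × 10^6 m/s

λ = h/(mv)
λ = (6.626 × 10^-34 J·s) / (3.34 × 10^-27 kg × 9.024 × 10^6 m/s)
λ = 2.20 × 10^-14 m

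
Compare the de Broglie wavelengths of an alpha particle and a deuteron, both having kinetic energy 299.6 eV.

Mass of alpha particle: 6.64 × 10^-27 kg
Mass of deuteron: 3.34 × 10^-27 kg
The deuteron has the longer wavelength.

Using λ = h/√(2mKE):

For alpha particle: λ₁ = h/√(2m₁KE) = 8.30 × 10^-13 m
For deuteron: λ₂ = h/√(2m₂KE) = 1.17 × 10^-12 m

Since λ ∝ 1/√m at constant kinetic energy, the lighter particle has the longer wavelength.

The deuteron has the longer de Broglie wavelength.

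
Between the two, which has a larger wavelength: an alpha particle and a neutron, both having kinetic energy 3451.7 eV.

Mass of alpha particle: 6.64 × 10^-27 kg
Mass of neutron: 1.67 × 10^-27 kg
The neutron has the longer wavelength.

Using λ = h/√(2mKE):

For alpha particle: λ₁ = h/√(2m₁KE) = 2.45 × 10^-13 m
For neutron: λ₂ = h/√(2m₂KE) = 4.88 × 10^-13 m

Since λ ∝ 1/√m at constant kinetic energy, the lighter particle has the longer wavelength.

The neutron has the longer de Broglie wavelength.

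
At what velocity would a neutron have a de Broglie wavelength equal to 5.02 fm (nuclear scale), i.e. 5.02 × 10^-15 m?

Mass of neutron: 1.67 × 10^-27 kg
7.90 × 10^7 m/s

From λ = h/(mv), solve for v:

v = h/(mλ)
v = (6.626 × 10^-34 J·s) / (1.67 × 10^-27 kg × 5.02 × 10^-15 m)
v = 7.90 × 10^7 m/s

Note: This velocity is 26.4% of the speed of light, so relativistic corrections would be needed for a more accurate calculation.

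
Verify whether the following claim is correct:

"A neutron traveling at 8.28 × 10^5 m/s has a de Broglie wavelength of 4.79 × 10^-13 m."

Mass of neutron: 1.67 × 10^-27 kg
True

The claim is correct.

Using λ = h/(mv):
λ = (6.626 × 10^-34 J·s) / (1.67 × 10^-27 kg × 8.28 × 10^5 m/s)
λ = 4.79 × 10^-13 m

This matches the claimed value.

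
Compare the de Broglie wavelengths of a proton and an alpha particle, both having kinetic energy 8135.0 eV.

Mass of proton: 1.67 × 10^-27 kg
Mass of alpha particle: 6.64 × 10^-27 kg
The proton has the longer wavelength.

Using λ = h/√(2mKE):

For proton: λ₁ = h/√(2m₁KE) = 3.18 × 10^-13 m
For alpha particle: λ₂ = h/√(2m₂KE) = 1.59 × 10^-13 m

Since λ ∝ 1/√m at constant kinetic energy, the lighter particle has the longer wavelength.

The proton has the longer de Broglie wavelength.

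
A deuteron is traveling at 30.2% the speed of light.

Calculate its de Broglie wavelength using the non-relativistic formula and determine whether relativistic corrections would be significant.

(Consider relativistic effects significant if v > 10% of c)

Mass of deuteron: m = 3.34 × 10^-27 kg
Yes, relativistic corrections are needed.

Using the non-relativistic de Broglie formula λ = h/(mv):

v = 30.2% × c = 9.054 × 10^7 m/s

λ = h/(mv)
λ = (6.626 × 10^-34 J·s) / (3.34 × 10^-27 kg × 9.054 × 10^7 m/s)
λ = 2.19 × 10^-15 m

Since v = 30.2% of c > 10% of c, relativistic corrections ARE significant and the actual wavelength would differ from this non-relativistic estimate.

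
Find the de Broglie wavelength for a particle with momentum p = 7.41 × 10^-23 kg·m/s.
8.94 × 10^-12 m

Using the de Broglie relation λ = h/p:

λ = h/p
λ = (6.626 × 10^-34 J·s) / (7.41 × 10^-23 kg·m/s)
λ = 8.94 × 10^-12 m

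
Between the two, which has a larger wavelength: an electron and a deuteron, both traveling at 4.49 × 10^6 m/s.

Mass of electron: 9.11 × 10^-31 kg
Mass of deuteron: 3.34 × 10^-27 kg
The electron has the longer wavelength.

Using λ = h/(mv), since both particles have the same velocity, the wavelength depends only on mass.

For electron: λ₁ = h/(m₁v) = 1.62 × 10^-10 m
For deuteron: λ₂ = h/(m₂v) = 4.42 × 10^-14 m

Since λ ∝ 1/m at constant velocity, the lighter particle has the longer wavelength.

The electron has the longer de Broglie wavelength.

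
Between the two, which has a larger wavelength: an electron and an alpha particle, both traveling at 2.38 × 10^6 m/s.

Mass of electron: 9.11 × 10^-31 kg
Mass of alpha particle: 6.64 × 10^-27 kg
The electron has the longer wavelength.

Using λ = h/(mv), since both particles have the same velocity, the wavelength depends only on mass.

For electron: λ₁ = h/(m₁v) = 3.06 × 10^-10 m
For alpha particle: λ₂ = h/(m₂v) = 4.19 × 10^-14 m

Since λ ∝ 1/m at constant velocity, the lighter particle has the longer wavelength.

The electron has the longer de Broglie wavelength.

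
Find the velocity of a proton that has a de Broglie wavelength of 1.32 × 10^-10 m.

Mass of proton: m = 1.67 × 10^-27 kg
3.01 × 10^3 m/s

From the de Broglie relation λ = h/(mv), we solve for v:

v = h/(mλ)
v = (6.626 × 10^-34 J·s) / (1.67 × 10^-27 kg × 1.32 × 10^-10 m)
v = 3.01 × 10^3 m/s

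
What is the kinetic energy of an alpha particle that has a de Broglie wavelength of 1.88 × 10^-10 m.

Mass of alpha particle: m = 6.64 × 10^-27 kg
9.35 × 10^-22 J (or 5.84 × 10^-3 eV)

From λ = h/√(2mKE), we solve for KE:

λ² = h²/(2mKE)
KE = h²/(2mλ²)
KE = (6.626 × 10^-34 J·s)² / (2 × 6.64 × 10^-27 kg × (1.88 × 10^-10 m)²)
KE = 9.35 × 10^-22 J
KE = 5.84 × 10^-3 eV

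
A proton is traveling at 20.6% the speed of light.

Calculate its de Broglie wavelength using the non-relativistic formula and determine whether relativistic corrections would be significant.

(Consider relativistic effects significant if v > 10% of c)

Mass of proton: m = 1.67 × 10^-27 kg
Yes, relativistic corrections are needed.

Using the non-relativistic de Broglie formula λ = h/(mv):

v = 20.6% × c = 6.176 × 10^7 m/s

λ = h/(mv)
λ = (6.626 × 10^-34 J·s) / (1.67 × 10^-27 kg × 6.176 × 10^7 m/s)
λ = 6.42 × 10^-15 m

Since v = 20.6% of c > 10% of c, relativistic corrections ARE significant and the actual wavelength would differ from this non-relativistic estimate.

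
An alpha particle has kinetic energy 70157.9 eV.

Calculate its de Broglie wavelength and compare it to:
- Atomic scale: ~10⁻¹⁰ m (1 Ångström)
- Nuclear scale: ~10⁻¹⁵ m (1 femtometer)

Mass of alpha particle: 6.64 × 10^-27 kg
λ = 5.42 × 10^-14 m, which is between nuclear and atomic scales.

Using λ = h/√(2mKE):

KE = 70157.9 eV = 1.124 × 10^-14 J

λ = h/√(2mKE)
λ = (6.626 × 10^-34 J·s) / √(2 × 6.64 × 10^-27 kg × 1.124 × 10^-14 J)
λ = 5.42 × 10^-14 m

Comparison:
- Atomic scale (10⁻¹⁰ m): λ is 0.00054× this size
- Nuclear scale (10⁻¹⁵ m): λ is 54× this size

The wavelength is between nuclear and atomic scales.

This wavelength is appropriate for probing atomic structure but too large for nuclear physics experiments.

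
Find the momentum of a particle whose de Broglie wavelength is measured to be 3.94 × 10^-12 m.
1.68 × 10^-22 kg·m/s

From the de Broglie relation λ = h/p, we solve for p:

p = h/λ
p = (6.626 × 10^-34 J·s) / (3.94 × 10^-12 m)
p = 1.68 × 10^-22 kg·m/s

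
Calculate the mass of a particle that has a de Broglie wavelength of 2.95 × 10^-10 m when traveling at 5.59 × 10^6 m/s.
4.02 × 10^-31 kg

From the de Broglie relation λ = h/(mv), we solve for m:

m = h/(λv)
m = (6.626 × 10^-34 J·s) / (2.95 × 10^-10 m × 5.59 × 10^6 m/s)
m = 4.02 × 10^-31 kg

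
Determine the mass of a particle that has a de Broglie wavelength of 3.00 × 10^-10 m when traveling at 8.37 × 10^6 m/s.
2.64 × 10^-31 kg

From the de Broglie relation λ = h/(mv), we solve for m:

m = h/(λv)
m = (6.626 × 10^-34 J·s) / (3.00 × 10^-10 m × 8.37 × 10^6 m/s)
m = 2.64 × 10^-31 kg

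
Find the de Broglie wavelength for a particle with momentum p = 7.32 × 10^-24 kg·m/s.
9.05 × 10^-11 m

Using the de Broglie relation λ = h/p:

λ = h/p
λ = (6.626 × 10^-34 J·s) / (7.32 × 10^-24 kg·m/s)
λ = 9.05 × 10^-11 m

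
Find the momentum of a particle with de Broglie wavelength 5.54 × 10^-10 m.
1.20 × 10^-24 kg·m/s

From the de Broglie relation λ = h/p, we solve for p:

p = h/λ
p = (6.626 × 10^-34 J·s) / (5.54 × 10^-10 m)
p = 1.20 × 10^-24 kg·m/s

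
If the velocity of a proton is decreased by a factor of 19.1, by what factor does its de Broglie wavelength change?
The wavelength increases by a factor of 19.1.

From λ = h/(mv), the wavelength is inversely proportional to velocity:

λ ∝ 1/v

If v → v/19.1, then λ → 19.1λ

When velocity is decreased by a factor of 19.1, the wavelength increases by a factor of 19.1.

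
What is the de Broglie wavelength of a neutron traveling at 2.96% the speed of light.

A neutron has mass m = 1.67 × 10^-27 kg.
4.47 × 10^-14 m

Using the de Broglie relation λ = h/(mv):

v = 2.96% × c = 8.874 × 10^6 m/s

λ = h/(mv)
λ = (6.626 × 10^-34 J·s) / (1.67 × 10^-27 kg × 8.874 × 10^6 m/s)
λ = 4.47 × 10^-14 m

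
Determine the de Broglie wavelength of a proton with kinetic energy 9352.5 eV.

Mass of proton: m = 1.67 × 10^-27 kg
2.96 × 10^-13 m

Using λ = h/√(2mKE):

First convert KE to Joules: KE = 9352.5 eV = 1.498 × 10^-15 J

λ = h/√(2mKE)
λ = (6.626 × 10^-34 J·s) / √(2 × 1.67 × 10^-27 kg × 1.498 × 10^-15 J)
λ = 2.96 × 10^-13 m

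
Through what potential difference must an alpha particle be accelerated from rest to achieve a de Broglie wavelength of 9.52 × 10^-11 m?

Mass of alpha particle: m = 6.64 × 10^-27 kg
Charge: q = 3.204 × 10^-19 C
1.14 × 10^-2 V

From λ = h/√(2mqV), we solve for V:

λ² = h²/(2mqV)
V = h²/(2mqλ²)
V = (6.626 × 10^-34 J·s)² / (2 × 6.64 × 10^-27 kg × 3.204 × 10^-19 C × (9.52 × 10^-11 m)²)
V = 1.14 × 10^-2 V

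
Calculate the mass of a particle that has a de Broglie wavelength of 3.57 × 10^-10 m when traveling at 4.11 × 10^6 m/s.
4.52 × 10^-31 kg

From the de Broglie relation λ = h/(mv), we solve for m:

m = h/(λv)
m = (6.626 × 10^-34 J·s) / (3.57 × 10^-10 m × 4.11 × 10^6 m/s)
m = 4.52 × 10^-31 kg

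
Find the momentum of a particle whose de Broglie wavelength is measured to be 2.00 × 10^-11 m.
3.31 × 10^-23 kg·m/s

From the de Broglie relation λ = h/p, we solve for p:

p = h/λ
p = (6.626 × 10^-34 J·s) / (2.00 × 10^-11 m)
p = 3.31 × 10^-23 kg·m/s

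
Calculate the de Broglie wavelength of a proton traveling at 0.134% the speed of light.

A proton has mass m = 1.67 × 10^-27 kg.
9.88 × 10^-13 m

Using the de Broglie relation λ = h/(mv):

v = 0.134% × c = 4.017 × 10^5 m/s

λ = h/(mv)
λ = (6.626 × 10^-34 J·s) / (1.67 × 10^-27 kg × 4.017 × 10^5 m/s)
λ = 9.88 × 10^-13 m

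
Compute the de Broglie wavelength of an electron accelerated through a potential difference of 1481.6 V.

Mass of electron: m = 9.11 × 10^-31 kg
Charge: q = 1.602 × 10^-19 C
3.19 × 10^-11 m

When a particle is accelerated through voltage V, it gains kinetic energy KE = qV.

The de Broglie wavelength is then λ = h/√(2mqV):

λ = h/√(2mqV)
λ = (6.626 × 10^-34 J·s) / √(2 × 9.11 × 10^-31 kg × 1.602 × 10^-19 C × 1481.6 V)
λ = 3.19 × 10^-11 m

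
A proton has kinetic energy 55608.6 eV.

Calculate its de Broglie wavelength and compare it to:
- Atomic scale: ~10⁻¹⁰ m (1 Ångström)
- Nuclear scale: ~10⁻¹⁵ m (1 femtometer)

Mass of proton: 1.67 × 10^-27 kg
λ = 1.21 × 10^-13 m, which is between nuclear and atomic scales.

Using λ = h/√(2mKE):

KE = 55608.6 eV = 8.909 × 10^-15 J

λ = h/√(2mKE)
λ = (6.626 × 10^-34 J·s) / √(2 × 1.67 × 10^-27 kg × 8.909 × 10^-15 J)
λ = 1.21 × 10^-13 m

Comparison:
- Atomic scale (10⁻¹⁰ m): λ is 0.0012× this size
- Nuclear scale (10⁻¹⁵ m): λ is 1.2e+02× this size

The wavelength is between nuclear and atomic scales.

This wavelength is appropriate for probing atomic structure but too large for nuclear physics experiments.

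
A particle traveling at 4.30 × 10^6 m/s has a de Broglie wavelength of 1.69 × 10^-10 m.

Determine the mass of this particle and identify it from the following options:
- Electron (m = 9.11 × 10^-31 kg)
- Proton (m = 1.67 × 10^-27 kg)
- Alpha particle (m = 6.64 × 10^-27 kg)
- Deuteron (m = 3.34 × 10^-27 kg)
The particle is an electron.

From λ = h/(mv), solve for mass:

m = h/(λv)
m = (6.626 × 10^-34 J·s) / (1.69 × 10^-10 m × 4.30 × 10^6 m/s)
m = 9.12 × 10^-31 kg

Comparing with the listed masses, this is closest to an electron.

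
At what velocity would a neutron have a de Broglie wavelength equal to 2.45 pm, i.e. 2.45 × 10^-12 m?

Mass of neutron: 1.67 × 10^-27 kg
1.62 × 10^5 m/s

From λ = h/(mv), solve for v:

v = h/(mλ)
v = (6.626 × 10^-34 J·s) / (1.67 × 10^-27 kg × 2.45 × 10^-12 m)
v = 1.62 × 10^5 m/s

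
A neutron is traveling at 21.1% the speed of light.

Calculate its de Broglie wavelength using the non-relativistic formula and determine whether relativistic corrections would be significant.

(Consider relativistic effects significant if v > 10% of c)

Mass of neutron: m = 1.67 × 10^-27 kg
Yes, relativistic corrections are needed.

Using the non-relativistic de Broglie formula λ = h/(mv):

v = 21.1% × c = 6.326 × 10^7 m/s

λ = h/(mv)
λ = (6.626 × 10^-34 J·s) / (1.67 × 10^-27 kg × 6.326 × 10^7 m/s)
λ = 6.27 × 10^-15 m

Since v = 21.1% of c > 10% of c, relativistic corrections ARE significant and the actual wavelength would differ from this non-relativistic estimate.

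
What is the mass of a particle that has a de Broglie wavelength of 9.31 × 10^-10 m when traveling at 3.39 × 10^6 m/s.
2.10 × 10^-31 kg

From the de Broglie relation λ = h/(mv), we solve for m:

m = h/(λv)
m = (6.626 × 10^-34 J·s) / (9.31 × 10^-10 m × 3.39 × 10^6 m/s)
m = 2.10 × 10^-31 kg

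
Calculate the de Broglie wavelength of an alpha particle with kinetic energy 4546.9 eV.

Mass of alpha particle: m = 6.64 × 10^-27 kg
2.13 × 10^-13 m

Using λ = h/√(2mKE):

First convert KE to Joules: KE = 4546.9 eV = 7.285 × 10^-16 J

λ = h/√(2mKE)
λ = (6.626 × 10^-34 J·s) / √(2 × 6.64 × 10^-27 kg × 7.285 × 10^-16 J)
λ = 2.13 × 10^-13 m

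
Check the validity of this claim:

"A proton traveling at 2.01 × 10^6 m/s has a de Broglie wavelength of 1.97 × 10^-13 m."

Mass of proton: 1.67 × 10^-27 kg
True

The claim is correct.

Using λ = h/(mv):
λ = (6.626 × 10^-34 J·s) / (1.67 × 10^-27 kg × 2.01 × 10^6 m/s)
λ = 1.97 × 10^-13 m

This matches the claimed value.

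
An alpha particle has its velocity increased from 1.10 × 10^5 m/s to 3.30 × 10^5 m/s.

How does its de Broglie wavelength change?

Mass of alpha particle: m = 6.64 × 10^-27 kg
The wavelength decreases by a factor of 3.

Using λ = h/(mv):

Initial wavelength: λ₁ = h/(mv₁) = 9.07 × 10^-13 m
Final wavelength: λ₂ = h/(mv₂) = 3.02 × 10^-13 m

Since λ ∝ 1/v, when velocity increases by a factor of 3, the wavelength decreases by a factor of 3.

λ₂/λ₁ = v₁/v₂ = 1/3

The wavelength decreases by a factor of 3.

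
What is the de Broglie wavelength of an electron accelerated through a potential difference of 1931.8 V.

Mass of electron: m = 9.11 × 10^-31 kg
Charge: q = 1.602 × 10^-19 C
2.79 × 10^-11 m

When a particle is accelerated through voltage V, it gains kinetic energy KE = qV.

The de Broglie wavelength is then λ = h/√(2mqV):

λ = h/√(2mqV)
λ = (6.626 × 10^-34 J·s) / √(2 × 9.11 × 10^-31 kg × 1.602 × 10^-19 C × 1931.8 V)
λ = 2.79 × 10^-11 m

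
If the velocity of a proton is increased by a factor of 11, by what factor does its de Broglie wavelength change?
The wavelength decreases by a factor of 11.

From λ = h/(mv), the wavelength is inversely proportional to velocity:

λ ∝ 1/v

If v → 11v, then λ → λ/11

When velocity is increased by a factor of 11, the wavelength decreases by a factor of 11.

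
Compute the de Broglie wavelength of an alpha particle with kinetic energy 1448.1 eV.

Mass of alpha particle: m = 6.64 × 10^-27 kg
3.77 × 10^-13 m

Using λ = h/√(2mKE):

First convert KE to Joules: KE = 1448.1 eV = 2.320 × 10^-16 J

λ = h/√(2mKE)
λ = (6.626 × 10^-34 J·s) / √(2 × 6.64 × 10^-27 kg × 2.320 × 10^-16 J)
λ = 3.77 × 10^-13 m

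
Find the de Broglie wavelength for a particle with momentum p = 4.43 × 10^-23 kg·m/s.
1.50 × 10^-11 m

Using the de Broglie relation λ = h/p:

λ = h/p
λ = (6.626 × 10^-34 J·s) / (4.43 × 10^-23 kg·m/s)
λ = 1.50 × 10^-11 m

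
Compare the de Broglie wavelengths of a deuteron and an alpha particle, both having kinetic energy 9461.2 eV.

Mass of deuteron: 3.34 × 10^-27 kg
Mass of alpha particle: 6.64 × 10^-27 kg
The deuteron has the longer wavelength.

Using λ = h/√(2mKE):

For deuteron: λ₁ = h/√(2m₁KE) = 2.08 × 10^-13 m
For alpha particle: λ₂ = h/√(2m₂KE) = 1.48 × 10^-13 m

Since λ ∝ 1/√m at constant kinetic energy, the lighter particle has the longer wavelength.

The deuteron has the longer de Broglie wavelength.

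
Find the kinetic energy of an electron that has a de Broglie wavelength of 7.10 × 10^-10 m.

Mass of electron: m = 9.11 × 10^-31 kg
4.78 × 10^-19 J (or 2.98 eV)

From λ = h/√(2mKE), we solve for KE:

λ² = h²/(2mKE)
KE = h²/(2mλ²)
KE = (6.626 × 10^-34 J·s)² / (2 × 9.11 × 10^-31 kg × (7.10 × 10^-10 m)²)
KE = 4.78 × 10^-19 J
KE = 2.98 eV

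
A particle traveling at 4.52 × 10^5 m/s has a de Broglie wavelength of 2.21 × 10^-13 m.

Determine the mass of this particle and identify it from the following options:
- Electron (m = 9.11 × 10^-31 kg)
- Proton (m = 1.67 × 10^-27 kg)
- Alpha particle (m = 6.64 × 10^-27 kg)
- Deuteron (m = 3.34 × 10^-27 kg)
The particle is an alpha particle.

From λ = h/(mv), solve for mass:

m = h/(λv)
m = (6.626 × 10^-34 J·s) / (2.21 × 10^-13 m × 4.52 × 10^5 m/s)
m = 6.63 × 10^-27 kg

Comparing with the listed masses, this is closest to an alpha particle.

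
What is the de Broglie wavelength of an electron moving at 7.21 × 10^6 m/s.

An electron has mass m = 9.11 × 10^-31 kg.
1.01 × 10^-10 m

Using the de Broglie relation λ = h/(mv):

λ = h/(mv)
λ = (6.626 × 10^-34 J·s) / (9.11 × 10^-31 kg × 7.21 × 10^6 m/s)
λ = 1.01 × 10^-10 m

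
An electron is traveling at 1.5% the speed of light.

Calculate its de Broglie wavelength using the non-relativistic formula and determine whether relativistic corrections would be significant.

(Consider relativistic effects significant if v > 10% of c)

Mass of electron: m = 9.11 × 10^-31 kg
No, relativistic corrections are not needed.

Using the non-relativistic de Broglie formula λ = h/(mv):

v = 1.5% × c = 4.497 × 10^6 m/s

λ = h/(mv)
λ = (6.626 × 10^-34 J·s) / (9.11 × 10^-31 kg × 4.497 × 10^6 m/s)
λ = 1.62 × 10^-10 m

Since v = 1.5% of c < 10% of c, relativistic corrections are NOT significant and this non-relativistic result is a good approximation.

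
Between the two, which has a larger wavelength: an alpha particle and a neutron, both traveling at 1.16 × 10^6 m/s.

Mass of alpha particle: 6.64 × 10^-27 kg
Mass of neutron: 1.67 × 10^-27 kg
The neutron has the longer wavelength.

Using λ = h/(mv), since both particles have the same velocity, the wavelength depends only on mass.

For alpha particle: λ₁ = h/(m₁v) = 8.60 × 10^-14 m
For neutron: λ₂ = h/(m₂v) = 3.42 × 10^-13 m

Since λ ∝ 1/m at constant velocity, the lighter particle has the longer wavelength.

The neutron has the longer de Broglie wavelength.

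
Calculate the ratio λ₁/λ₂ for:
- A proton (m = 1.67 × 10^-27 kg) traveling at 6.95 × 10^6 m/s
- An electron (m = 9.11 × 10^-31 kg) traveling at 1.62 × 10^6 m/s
λ₁/λ₂ = 1.27 × 10^-4

Using λ = h/(mv):

λ₁ = h/(m₁v₁) = 5.71 × 10^-14 m
λ₂ = h/(m₂v₂) = 4.49 × 10^-10 m

Ratio λ₁/λ₂ = (m₂v₂)/(m₁v₁)
         = (9.11 × 10^-31 kg × 1.62 × 10^6 m/s) / (1.67 × 10^-27 kg × 6.95 × 10^6 m/s)
         = 1.27 × 10^-4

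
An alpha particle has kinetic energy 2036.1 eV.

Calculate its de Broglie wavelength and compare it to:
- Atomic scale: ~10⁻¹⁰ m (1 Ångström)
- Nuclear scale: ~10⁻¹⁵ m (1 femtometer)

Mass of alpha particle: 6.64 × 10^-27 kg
λ = 3.18 × 10^-13 m, which is between nuclear and atomic scales.

Using λ = h/√(2mKE):

KE = 2036.1 eV = 3.262 × 10^-16 J

λ = h/√(2mKE)
λ = (6.626 × 10^-34 J·s) / √(2 × 6.64 × 10^-27 kg × 3.262 × 10^-16 J)
λ = 3.18 × 10^-13 m

Comparison:
- Atomic scale (10⁻¹⁰ m): λ is 0.0032× this size
- Nuclear scale (10⁻¹⁵ m): λ is 3.2e+02× this size

The wavelength is between nuclear and atomic scales.

This wavelength is appropriate for probing atomic structure but too large for nuclear physics experiments.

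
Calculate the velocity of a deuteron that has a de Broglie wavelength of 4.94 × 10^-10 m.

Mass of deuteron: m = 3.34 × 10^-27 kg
4.02 × 10^2 m/s

From the de Broglie relation λ = h/(mv), we solve for v:

v = h/(mλ)
v = (6.626 × 10^-34 J·s) / (3.34 × 10^-27 kg × 4.94 × 10^-10 m)
v = 4.02 × 10^2 m/s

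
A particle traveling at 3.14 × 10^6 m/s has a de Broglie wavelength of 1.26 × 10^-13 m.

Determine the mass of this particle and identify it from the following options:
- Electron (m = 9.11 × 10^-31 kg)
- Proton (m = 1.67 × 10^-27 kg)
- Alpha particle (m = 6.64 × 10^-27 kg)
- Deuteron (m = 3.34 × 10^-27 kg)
The particle is a proton.

From λ = h/(mv), solve for mass:

m = h/(λv)
m = (6.626 × 10^-34 J·s) / (1.26 × 10^-13 m × 3.14 × 10^6 m/s)
m = 1.67 × 10^-27 kg

Comparing with the listed masses, this is closest to a proton.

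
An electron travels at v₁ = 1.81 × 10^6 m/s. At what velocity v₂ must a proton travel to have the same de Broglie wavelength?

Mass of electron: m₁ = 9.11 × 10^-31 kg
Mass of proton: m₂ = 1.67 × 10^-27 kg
v₂ = 9.87 × 10^2 m/s

For equal de Broglie wavelengths: λ₁ = λ₂

h/(m₁v₁) = h/(m₂v₂)
m₁v₁ = m₂v₂
v₂ = v₁ · (m₁/m₂)

v₂ = 1.81 × 10^6 m/s × (9.11 × 10^-31 kg / 1.67 × 10^-27 kg)
v₂ = 9.87 × 10^2 m/s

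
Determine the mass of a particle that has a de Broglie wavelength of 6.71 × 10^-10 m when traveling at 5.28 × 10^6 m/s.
1.87 × 10^-31 kg

From the de Broglie relation λ = h/(mv), we solve for m:

m = h/(λv)
m = (6.626 × 10^-34 J·s) / (6.71 × 10^-10 m × 5.28 × 10^6 m/s)
m = 1.87 × 10^-31 kg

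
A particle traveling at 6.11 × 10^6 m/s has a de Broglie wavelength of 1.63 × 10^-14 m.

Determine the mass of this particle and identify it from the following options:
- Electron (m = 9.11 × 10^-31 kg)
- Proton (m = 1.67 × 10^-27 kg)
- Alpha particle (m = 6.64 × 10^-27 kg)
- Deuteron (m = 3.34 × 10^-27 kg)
The particle is an alpha particle.

From λ = h/(mv), solve for mass:

m = h/(λv)
m = (6.626 × 10^-34 J·s) / (1.63 × 10^-14 m × 6.11 × 10^6 m/s)
m = 6.65 × 10^-27 kg

Comparing with the listed masses, this is closest to an alpha particle.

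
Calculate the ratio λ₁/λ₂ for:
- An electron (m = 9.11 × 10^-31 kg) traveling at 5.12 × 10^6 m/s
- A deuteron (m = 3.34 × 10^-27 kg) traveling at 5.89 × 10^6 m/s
λ₁/λ₂ = 4.22 × 10^3

Using λ = h/(mv):

λ₁ = h/(m₁v₁) = 1.42 × 10^-10 m
λ₂ = h/(m₂v₂) = 3.37 × 10^-14 m

Ratio λ₁/λ₂ = (m₂v₂)/(m₁v₁)
         = (3.34 × 10^-27 kg × 5.89 × 10^6 m/s) / (9.11 × 10^-31 kg × 5.12 × 10^6 m/s)
         = 4.22 × 10^3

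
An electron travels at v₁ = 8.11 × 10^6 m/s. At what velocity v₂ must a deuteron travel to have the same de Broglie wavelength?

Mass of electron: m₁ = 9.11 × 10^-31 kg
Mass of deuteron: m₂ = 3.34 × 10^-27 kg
v₂ = 2.21 × 10^3 m/s

For equal de Broglie wavelengths: λ₁ = λ₂

h/(m₁v₁) = h/(m₂v₂)
m₁v₁ = m₂v₂
v₂ = v₁ · (m₁/m₂)

v₂ = 8.11 × 10^6 m/s × (9.11 × 10^-31 kg / 3.34 × 10^-27 kg)
v₂ = 2.21 × 10^3 m/s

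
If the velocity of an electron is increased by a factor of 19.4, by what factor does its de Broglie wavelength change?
The wavelength decreases by a factor of 19.4.

From λ = h/(mv), the wavelength is inversely proportional to velocity:

λ ∝ 1/v

If v → 19.4v, then λ → λ/19.4

When velocity is increased by a factor of 19.4, the wavelength decreases by a factor of 19.4.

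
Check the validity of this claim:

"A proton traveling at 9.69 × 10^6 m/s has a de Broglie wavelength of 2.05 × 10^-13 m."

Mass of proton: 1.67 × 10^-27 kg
False

The claim is incorrect.

Using λ = h/(mv):
λ = (6.626 × 10^-34 J·s) / (1.67 × 10^-27 kg × 9.69 × 10^6 m/s)
λ = 4.09 × 10^-14 m

The actual wavelength differs from the claimed 2.05 × 10^-13 m.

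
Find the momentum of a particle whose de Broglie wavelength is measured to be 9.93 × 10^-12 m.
6.67 × 10^-23 kg·m/s

From the de Broglie relation λ = h/p, we solve for p:

p = h/λ
p = (6.626 × 10^-34 J·s) / (9.93 × 10^-12 m)
p = 6.67 × 10^-23 kg·m/s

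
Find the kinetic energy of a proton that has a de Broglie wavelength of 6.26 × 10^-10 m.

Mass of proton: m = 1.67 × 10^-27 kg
3.35 × 10^-22 J (or 2.09 × 10^-3 eV)

From λ = h/√(2mKE), we solve for KE:

λ² = h²/(2mKE)
KE = h²/(2mλ²)
KE = (6.626 × 10^-34 J·s)² / (2 × 1.67 × 10^-27 kg × (6.26 × 10^-10 m)²)
KE = 3.35 × 10^-22 J
KE = 2.09 × 10^-3 eV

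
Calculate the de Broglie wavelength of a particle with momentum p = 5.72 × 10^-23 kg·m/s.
1.16 × 10^-11 m

Using the de Broglie relation λ = h/p:

λ = h/p
λ = (6.626 × 10^-34 J·s) / (5.72 × 10^-23 kg·m/s)
λ = 1.16 × 10^-11 m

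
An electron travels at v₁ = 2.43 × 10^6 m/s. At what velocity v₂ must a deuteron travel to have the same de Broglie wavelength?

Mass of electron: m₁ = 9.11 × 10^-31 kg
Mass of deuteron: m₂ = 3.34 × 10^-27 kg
v₂ = 6.63 × 10^2 m/s

For equal de Broglie wavelengths: λ₁ = λ₂

h/(m₁v₁) = h/(m₂v₂)
m₁v₁ = m₂v₂
v₂ = v₁ · (m₁/m₂)

v₂ = 2.43 × 10^6 m/s × (9.11 × 10^-31 kg / 3.34 × 10^-27 kg)
v₂ = 6.63 × 10^2 m/s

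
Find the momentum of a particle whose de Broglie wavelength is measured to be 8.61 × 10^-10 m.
7.70 × 10^-25 kg·m/s

From the de Broglie relation λ = h/p, we solve for p:

p = h/λ
p = (6.626 × 10^-34 J·s) / (8.61 × 10^-10 m)
p = 7.70 × 10^-25 kg·m/s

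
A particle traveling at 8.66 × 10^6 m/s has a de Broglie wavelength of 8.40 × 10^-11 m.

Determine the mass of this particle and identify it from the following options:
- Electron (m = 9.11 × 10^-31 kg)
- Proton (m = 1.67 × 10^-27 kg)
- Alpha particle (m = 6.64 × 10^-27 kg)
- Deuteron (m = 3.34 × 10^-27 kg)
The particle is an electron.

From λ = h/(mv), solve for mass:

m = h/(λv)
m = (6.626 × 10^-34 J·s) / (8.40 × 10^-11 m × 8.66 × 10^6 m/s)
m = 9.11 × 10^-31 kg

Comparing with the listed masses, this is closest to an electron.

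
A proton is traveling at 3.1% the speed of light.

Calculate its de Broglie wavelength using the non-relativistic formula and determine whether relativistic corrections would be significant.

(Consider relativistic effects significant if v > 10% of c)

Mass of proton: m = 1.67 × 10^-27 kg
No, relativistic corrections are not needed.

Using the non-relativistic de Broglie formula λ = h/(mv):

v = 3.1% × c = 9.294 × 10^6 m/s

λ = h/(mv)
λ = (6.626 × 10^-34 J·s) / (1.67 × 10^-27 kg × 9.294 × 10^6 m/s)
λ = 4.27 × 10^-14 m

Since v = 3.1% of c < 10% of c, relativistic corrections are NOT significant and this non-relativistic result is a good approximation.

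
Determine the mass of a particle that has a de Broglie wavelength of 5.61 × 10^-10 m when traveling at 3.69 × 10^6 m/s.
3.20 × 10^-31 kg

From the de Broglie relation λ = h/(mv), we solve for m:

m = h/(λv)
m = (6.626 × 10^-34 J·s) / (5.61 × 10^-10 m × 3.69 × 10^6 m/s)
m = 3.20 × 10^-31 kg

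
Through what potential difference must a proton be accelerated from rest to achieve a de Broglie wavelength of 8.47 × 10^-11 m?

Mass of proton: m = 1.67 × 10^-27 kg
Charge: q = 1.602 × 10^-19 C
1.14 × 10^-1 V

From λ = h/√(2mqV), we solve for V:

λ² = h²/(2mqV)
V = h²/(2mqλ²)
V = (6.626 × 10^-34 J·s)² / (2 × 1.67 × 10^-27 kg × 1.602 × 10^-19 C × (8.47 × 10^-11 m)²)
V = 1.14 × 10^-1 V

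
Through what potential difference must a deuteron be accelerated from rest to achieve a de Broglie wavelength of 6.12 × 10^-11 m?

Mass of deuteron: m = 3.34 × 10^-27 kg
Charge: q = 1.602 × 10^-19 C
1.10 × 10^-1 V

From λ = h/√(2mqV), we solve for V:

λ² = h²/(2mqV)
V = h²/(2mqλ²)
V = (6.626 × 10^-34 J·s)² / (2 × 3.34 × 10^-27 kg × 1.602 × 10^-19 C × (6.12 × 10^-11 m)²)
V = 1.10 × 10^-1 V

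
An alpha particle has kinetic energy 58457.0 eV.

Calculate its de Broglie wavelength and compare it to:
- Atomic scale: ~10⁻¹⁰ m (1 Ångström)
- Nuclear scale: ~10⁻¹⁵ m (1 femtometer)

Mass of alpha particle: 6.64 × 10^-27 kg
λ = 5.94 × 10^-14 m, which is between nuclear and atomic scales.

Using λ = h/√(2mKE):

KE = 58457.0 eV = 9.366 × 10^-15 J

λ = h/√(2mKE)
λ = (6.626 × 10^-34 J·s) / √(2 × 6.64 × 10^-27 kg × 9.366 × 10^-15 J)
λ = 5.94 × 10^-14 m

Comparison:
- Atomic scale (10⁻¹⁰ m): λ is 0.00059× this size
- Nuclear scale (10⁻¹⁵ m): λ is 59× this size

The wavelength is between nuclear and atomic scales.

This wavelength is appropriate for probing atomic structure but too large for nuclear physics experiments.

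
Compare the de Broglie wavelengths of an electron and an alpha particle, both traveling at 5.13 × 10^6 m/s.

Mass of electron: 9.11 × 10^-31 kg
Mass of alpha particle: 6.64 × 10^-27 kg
The electron has the longer wavelength.

Using λ = h/(mv), since both particles have the same velocity, the wavelength depends only on mass.

For electron: λ₁ = h/(m₁v) = 1.42 × 10^-10 m
For alpha particle: λ₂ = h/(m₂v) = 1.95 × 10^-14 m

Since λ ∝ 1/m at constant velocity, the lighter particle has the longer wavelength.

The electron has the longer de Broglie wavelength.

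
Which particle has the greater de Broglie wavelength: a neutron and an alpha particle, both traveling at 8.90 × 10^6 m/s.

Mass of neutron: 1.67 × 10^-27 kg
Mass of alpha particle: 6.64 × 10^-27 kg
The neutron has the longer wavelength.

Using λ = h/(mv), since both particles have the same velocity, the wavelength depends only on mass.

For neutron: λ₁ = h/(m₁v) = 4.46 × 10^-14 m
For alpha particle: λ₂ = h/(m₂v) = 1.12 × 10^-14 m

Since λ ∝ 1/m at constant velocity, the lighter particle has the longer wavelength.

The neutron has the longer de Broglie wavelength.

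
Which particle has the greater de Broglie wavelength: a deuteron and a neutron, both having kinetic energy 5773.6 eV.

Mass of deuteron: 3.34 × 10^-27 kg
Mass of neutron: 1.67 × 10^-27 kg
The neutron has the longer wavelength.

Using λ = h/√(2mKE):

For deuteron: λ₁ = h/√(2m₁KE) = 2.67 × 10^-13 m
For neutron: λ₂ = h/√(2m₂KE) = 3.77 × 10^-13 m

Since λ ∝ 1/√m at constant kinetic energy, the lighter particle has the longer wavelength.

The neutron has the longer de Broglie wavelength.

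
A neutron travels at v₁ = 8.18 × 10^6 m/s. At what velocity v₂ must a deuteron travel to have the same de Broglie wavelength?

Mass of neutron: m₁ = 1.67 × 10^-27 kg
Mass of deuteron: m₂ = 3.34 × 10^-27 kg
v₂ = 4.09 × 10^6 m/s

For equal de Broglie wavelengths: λ₁ = λ₂

h/(m₁v₁) = h/(m₂v₂)
m₁v₁ = m₂v₂
v₂ = v₁ · (m₁/m₂)

v₂ = 8.18 × 10^6 m/s × (1.67 × 10^-27 kg / 3.34 × 10^-27 kg)
v₂ = 4.09 × 10^6 m/s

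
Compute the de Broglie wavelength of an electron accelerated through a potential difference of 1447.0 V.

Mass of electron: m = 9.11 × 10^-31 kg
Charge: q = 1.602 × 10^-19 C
3.22 × 10^-11 m

When a particle is accelerated through voltage V, it gains kinetic energy KE = qV.

The de Broglie wavelength is then λ = h/√(2mqV):

λ = h/√(2mqV)
λ = (6.626 × 10^-34 J·s) / √(2 × 9.11 × 10^-31 kg × 1.602 × 10^-19 C × 1447.0 V)
λ = 3.22 × 10^-11 m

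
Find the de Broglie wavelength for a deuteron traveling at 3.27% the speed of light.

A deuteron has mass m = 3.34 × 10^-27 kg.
2.02 × 10^-14 m

Using the de Broglie relation λ = h/(mv):

v = 3.27% × c = 9.803 × 10^6 m/s

λ = h/(mv)
λ = (6.626 × 10^-34 J·s) / (3.34 × 10^-27 kg × 9.803 × 10^6 m/s)
λ = 2.02 × 10^-14 m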